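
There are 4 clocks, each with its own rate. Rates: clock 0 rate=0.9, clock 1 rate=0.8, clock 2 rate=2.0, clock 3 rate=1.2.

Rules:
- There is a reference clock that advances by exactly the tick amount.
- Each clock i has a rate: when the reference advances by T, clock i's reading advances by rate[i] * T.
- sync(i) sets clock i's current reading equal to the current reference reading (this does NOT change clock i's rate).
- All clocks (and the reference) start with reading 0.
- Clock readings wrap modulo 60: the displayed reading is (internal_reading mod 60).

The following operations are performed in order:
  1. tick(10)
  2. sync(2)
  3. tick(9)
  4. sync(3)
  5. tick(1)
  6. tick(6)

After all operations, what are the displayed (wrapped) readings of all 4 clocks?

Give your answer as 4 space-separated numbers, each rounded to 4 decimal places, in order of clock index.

After op 1 tick(10): ref=10.0000 raw=[9.0000 8.0000 20.0000 12.0000]
After op 2 sync(2): ref=10.0000 raw=[9.0000 8.0000 10.0000 12.0000]
After op 3 tick(9): ref=19.0000 raw=[17.1000 15.2000 28.0000 22.8000]
After op 4 sync(3): ref=19.0000 raw=[17.1000 15.2000 28.0000 19.0000]
After op 5 tick(1): ref=20.0000 raw=[18.0000 16.0000 30.0000 20.2000]
After op 6 tick(6): ref=26.0000 raw=[23.4000 20.8000 42.0000 27.4000]
Wrap final raw readings (mod 60): 23.4000 mod 60 = 23.4000; 20.8000 mod 60 = 20.8000; 42.0000 mod 60 = 42.0000; 27.4000 mod 60 = 27.4000

Answer: 23.4000 20.8000 42.0000 27.4000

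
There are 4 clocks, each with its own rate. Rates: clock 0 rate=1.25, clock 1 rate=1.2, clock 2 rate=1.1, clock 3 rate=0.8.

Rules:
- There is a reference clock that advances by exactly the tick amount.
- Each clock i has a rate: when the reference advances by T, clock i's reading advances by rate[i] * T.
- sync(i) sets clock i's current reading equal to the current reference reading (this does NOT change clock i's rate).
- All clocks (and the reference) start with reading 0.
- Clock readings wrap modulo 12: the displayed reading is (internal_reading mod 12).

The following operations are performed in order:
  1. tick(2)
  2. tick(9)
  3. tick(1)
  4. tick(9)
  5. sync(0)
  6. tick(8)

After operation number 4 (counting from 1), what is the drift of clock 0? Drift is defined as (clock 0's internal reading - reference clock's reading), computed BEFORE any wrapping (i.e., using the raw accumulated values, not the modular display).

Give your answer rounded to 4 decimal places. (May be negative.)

After op 1 tick(2): ref=2.0000 raw=[2.5000 2.4000 2.2000 1.6000]
After op 2 tick(9): ref=11.0000 raw=[13.7500 13.2000 12.1000 8.8000]
After op 3 tick(1): ref=12.0000 raw=[15.0000 14.4000 13.2000 9.6000]
After op 4 tick(9): ref=21.0000 raw=[26.2500 25.2000 23.1000 16.8000]
Drift of clock 0 after op 4: 26.2500 - 21.0000 = 5.2500

Answer: 5.2500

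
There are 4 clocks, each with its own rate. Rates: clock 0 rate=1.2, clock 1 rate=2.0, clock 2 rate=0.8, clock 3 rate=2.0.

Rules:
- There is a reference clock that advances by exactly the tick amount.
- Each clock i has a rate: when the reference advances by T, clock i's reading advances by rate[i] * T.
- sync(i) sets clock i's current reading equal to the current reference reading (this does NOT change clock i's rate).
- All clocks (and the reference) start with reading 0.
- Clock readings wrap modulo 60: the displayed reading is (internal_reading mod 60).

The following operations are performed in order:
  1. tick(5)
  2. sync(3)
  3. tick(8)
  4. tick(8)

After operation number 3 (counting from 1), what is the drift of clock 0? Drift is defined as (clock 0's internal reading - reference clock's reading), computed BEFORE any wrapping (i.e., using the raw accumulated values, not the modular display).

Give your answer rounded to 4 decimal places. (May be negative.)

Answer: 2.6000

Derivation:
After op 1 tick(5): ref=5.0000 raw=[6.0000 10.0000 4.0000 10.0000]
After op 2 sync(3): ref=5.0000 raw=[6.0000 10.0000 4.0000 5.0000]
After op 3 tick(8): ref=13.0000 raw=[15.6000 26.0000 10.4000 21.0000]
Drift of clock 0 after op 3: 15.6000 - 13.0000 = 2.6000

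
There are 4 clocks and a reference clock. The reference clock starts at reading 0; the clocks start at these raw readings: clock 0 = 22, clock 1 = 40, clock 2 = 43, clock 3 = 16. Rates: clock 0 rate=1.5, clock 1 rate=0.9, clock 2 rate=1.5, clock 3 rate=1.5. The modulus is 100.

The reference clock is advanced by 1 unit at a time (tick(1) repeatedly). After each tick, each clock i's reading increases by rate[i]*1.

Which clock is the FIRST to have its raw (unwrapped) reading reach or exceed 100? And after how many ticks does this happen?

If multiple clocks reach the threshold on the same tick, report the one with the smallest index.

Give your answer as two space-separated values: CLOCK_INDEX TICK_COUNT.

clock 0: start=22, rate=1.5, needs 100-22 = 78; ticks = ceil(78/1.5) = ceil(52.0000) = 52; reading at tick 52 = 22 + 1.5*52 = 100.0000
clock 1: start=40, rate=0.9, needs 100-40 = 60; ticks = ceil(60/0.9) = ceil(66.6667) = 67; reading at tick 67 = 40 + 0.9*67 = 100.3000
clock 2: start=43, rate=1.5, needs 100-43 = 57; ticks = ceil(57/1.5) = ceil(38.0000) = 38; reading at tick 38 = 43 + 1.5*38 = 100.0000
clock 3: start=16, rate=1.5, needs 100-16 = 84; ticks = ceil(84/1.5) = ceil(56.0000) = 56; reading at tick 56 = 16 + 1.5*56 = 100.0000
Minimum tick count = 38; winners = [2]; smallest index = 2

Answer: 2 38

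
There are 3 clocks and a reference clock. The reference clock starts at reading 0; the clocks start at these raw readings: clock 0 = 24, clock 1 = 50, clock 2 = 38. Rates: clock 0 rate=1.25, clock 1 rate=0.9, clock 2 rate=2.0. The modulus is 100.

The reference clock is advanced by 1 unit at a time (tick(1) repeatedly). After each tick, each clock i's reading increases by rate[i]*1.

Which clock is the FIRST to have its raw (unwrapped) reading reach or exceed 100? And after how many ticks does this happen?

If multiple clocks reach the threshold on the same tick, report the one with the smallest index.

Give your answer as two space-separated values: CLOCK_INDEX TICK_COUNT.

clock 0: start=24, rate=1.25, needs 100-24 = 76; ticks = ceil(76/1.25) = ceil(60.8000) = 61; reading at tick 61 = 24 + 1.25*61 = 100.2500
clock 1: start=50, rate=0.9, needs 100-50 = 50; ticks = ceil(50/0.9) = ceil(55.5556) = 56; reading at tick 56 = 50 + 0.9*56 = 100.4000
clock 2: start=38, rate=2.0, needs 100-38 = 62; ticks = ceil(62/2.0) = ceil(31.0000) = 31; reading at tick 31 = 38 + 2.0*31 = 100.0000
Minimum tick count = 31; winners = [2]; smallest index = 2

Answer: 2 31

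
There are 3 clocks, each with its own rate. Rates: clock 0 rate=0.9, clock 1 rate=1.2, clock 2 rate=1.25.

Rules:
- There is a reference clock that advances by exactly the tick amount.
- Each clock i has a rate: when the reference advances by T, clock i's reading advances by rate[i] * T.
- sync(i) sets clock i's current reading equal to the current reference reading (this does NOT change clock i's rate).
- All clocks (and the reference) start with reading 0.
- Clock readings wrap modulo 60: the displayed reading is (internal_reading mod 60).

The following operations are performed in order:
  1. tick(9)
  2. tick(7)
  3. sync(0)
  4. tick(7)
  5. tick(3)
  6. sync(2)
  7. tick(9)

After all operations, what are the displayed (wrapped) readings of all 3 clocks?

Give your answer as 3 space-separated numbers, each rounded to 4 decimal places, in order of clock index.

After op 1 tick(9): ref=9.0000 raw=[8.1000 10.8000 11.2500]
After op 2 tick(7): ref=16.0000 raw=[14.4000 19.2000 20.0000]
After op 3 sync(0): ref=16.0000 raw=[16.0000 19.2000 20.0000]
After op 4 tick(7): ref=23.0000 raw=[22.3000 27.6000 28.7500]
After op 5 tick(3): ref=26.0000 raw=[25.0000 31.2000 32.5000]
After op 6 sync(2): ref=26.0000 raw=[25.0000 31.2000 26.0000]
After op 7 tick(9): ref=35.0000 raw=[33.1000 42.0000 37.2500]
Wrap final raw readings (mod 60): 33.1000 mod 60 = 33.1000; 42.0000 mod 60 = 42.0000; 37.2500 mod 60 = 37.2500

Answer: 33.1000 42.0000 37.2500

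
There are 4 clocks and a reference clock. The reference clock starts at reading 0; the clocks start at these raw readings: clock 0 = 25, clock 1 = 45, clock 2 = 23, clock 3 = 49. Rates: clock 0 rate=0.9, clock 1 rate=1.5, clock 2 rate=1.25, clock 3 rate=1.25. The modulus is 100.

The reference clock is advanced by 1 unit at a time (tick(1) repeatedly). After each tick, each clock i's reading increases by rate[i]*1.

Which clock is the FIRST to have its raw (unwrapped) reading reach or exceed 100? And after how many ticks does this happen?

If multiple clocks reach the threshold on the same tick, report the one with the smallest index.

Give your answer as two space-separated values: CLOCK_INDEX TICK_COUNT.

clock 0: start=25, rate=0.9, needs 100-25 = 75; ticks = ceil(75/0.9) = ceil(83.3333) = 84; reading at tick 84 = 25 + 0.9*84 = 100.6000
clock 1: start=45, rate=1.5, needs 100-45 = 55; ticks = ceil(55/1.5) = ceil(36.6667) = 37; reading at tick 37 = 45 + 1.5*37 = 100.5000
clock 2: start=23, rate=1.25, needs 100-23 = 77; ticks = ceil(77/1.25) = ceil(61.6000) = 62; reading at tick 62 = 23 + 1.25*62 = 100.5000
clock 3: start=49, rate=1.25, needs 100-49 = 51; ticks = ceil(51/1.25) = ceil(40.8000) = 41; reading at tick 41 = 49 + 1.25*41 = 100.2500
Minimum tick count = 37; winners = [1]; smallest index = 1

Answer: 1 37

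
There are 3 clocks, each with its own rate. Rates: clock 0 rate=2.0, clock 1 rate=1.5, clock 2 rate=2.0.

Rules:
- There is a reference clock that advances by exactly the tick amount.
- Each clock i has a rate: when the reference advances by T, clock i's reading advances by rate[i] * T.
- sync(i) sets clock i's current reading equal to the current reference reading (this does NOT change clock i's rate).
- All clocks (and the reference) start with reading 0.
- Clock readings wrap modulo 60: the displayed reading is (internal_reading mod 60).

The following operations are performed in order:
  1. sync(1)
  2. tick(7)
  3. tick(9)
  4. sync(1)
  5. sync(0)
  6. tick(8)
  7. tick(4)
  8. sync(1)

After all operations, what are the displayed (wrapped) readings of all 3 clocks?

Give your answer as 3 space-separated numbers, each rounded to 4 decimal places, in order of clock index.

After op 1 sync(1): ref=0.0000 raw=[0.0000 0.0000 0.0000]
After op 2 tick(7): ref=7.0000 raw=[14.0000 10.5000 14.0000]
After op 3 tick(9): ref=16.0000 raw=[32.0000 24.0000 32.0000]
After op 4 sync(1): ref=16.0000 raw=[32.0000 16.0000 32.0000]
After op 5 sync(0): ref=16.0000 raw=[16.0000 16.0000 32.0000]
After op 6 tick(8): ref=24.0000 raw=[32.0000 28.0000 48.0000]
After op 7 tick(4): ref=28.0000 raw=[40.0000 34.0000 56.0000]
After op 8 sync(1): ref=28.0000 raw=[40.0000 28.0000 56.0000]
Wrap final raw readings (mod 60): 40.0000 mod 60 = 40.0000; 28.0000 mod 60 = 28.0000; 56.0000 mod 60 = 56.0000

Answer: 40.0000 28.0000 56.0000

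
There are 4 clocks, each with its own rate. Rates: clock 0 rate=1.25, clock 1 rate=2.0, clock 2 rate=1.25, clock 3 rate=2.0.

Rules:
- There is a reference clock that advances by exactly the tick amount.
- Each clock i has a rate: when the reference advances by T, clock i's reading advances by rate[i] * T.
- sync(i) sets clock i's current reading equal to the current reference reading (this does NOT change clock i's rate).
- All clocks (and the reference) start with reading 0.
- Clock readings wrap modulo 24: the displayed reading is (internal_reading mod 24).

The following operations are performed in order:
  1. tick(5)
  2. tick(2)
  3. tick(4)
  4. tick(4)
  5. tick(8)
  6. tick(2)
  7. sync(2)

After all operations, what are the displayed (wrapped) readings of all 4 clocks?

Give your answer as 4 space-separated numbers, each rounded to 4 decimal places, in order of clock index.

Answer: 7.2500 2.0000 1.0000 2.0000

Derivation:
After op 1 tick(5): ref=5.0000 raw=[6.2500 10.0000 6.2500 10.0000]
After op 2 tick(2): ref=7.0000 raw=[8.7500 14.0000 8.7500 14.0000]
After op 3 tick(4): ref=11.0000 raw=[13.7500 22.0000 13.7500 22.0000]
After op 4 tick(4): ref=15.0000 raw=[18.7500 30.0000 18.7500 30.0000]
After op 5 tick(8): ref=23.0000 raw=[28.7500 46.0000 28.7500 46.0000]
After op 6 tick(2): ref=25.0000 raw=[31.2500 50.0000 31.2500 50.0000]
After op 7 sync(2): ref=25.0000 raw=[31.2500 50.0000 25.0000 50.0000]
Wrap final raw readings (mod 24): 31.2500 mod 24 = 7.2500; 50.0000 mod 24 = 2.0000; 25.0000 mod 24 = 1.0000; 50.0000 mod 24 = 2.0000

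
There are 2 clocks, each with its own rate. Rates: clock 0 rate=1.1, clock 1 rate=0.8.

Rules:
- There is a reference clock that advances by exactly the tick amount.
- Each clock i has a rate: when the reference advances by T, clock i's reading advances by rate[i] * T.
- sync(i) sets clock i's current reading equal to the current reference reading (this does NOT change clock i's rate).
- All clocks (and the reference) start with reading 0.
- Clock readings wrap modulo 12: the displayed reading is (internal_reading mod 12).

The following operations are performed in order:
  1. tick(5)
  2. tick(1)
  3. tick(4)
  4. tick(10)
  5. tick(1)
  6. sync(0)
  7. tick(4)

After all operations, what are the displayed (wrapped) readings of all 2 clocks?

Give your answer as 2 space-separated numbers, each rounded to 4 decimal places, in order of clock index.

After op 1 tick(5): ref=5.0000 raw=[5.5000 4.0000]
After op 2 tick(1): ref=6.0000 raw=[6.6000 4.8000]
After op 3 tick(4): ref=10.0000 raw=[11.0000 8.0000]
After op 4 tick(10): ref=20.0000 raw=[22.0000 16.0000]
After op 5 tick(1): ref=21.0000 raw=[23.1000 16.8000]
After op 6 sync(0): ref=21.0000 raw=[21.0000 16.8000]
After op 7 tick(4): ref=25.0000 raw=[25.4000 20.0000]
Wrap final raw readings (mod 12): 25.4000 mod 12 = 1.4000; 20.0000 mod 12 = 8.0000

Answer: 1.4000 8.0000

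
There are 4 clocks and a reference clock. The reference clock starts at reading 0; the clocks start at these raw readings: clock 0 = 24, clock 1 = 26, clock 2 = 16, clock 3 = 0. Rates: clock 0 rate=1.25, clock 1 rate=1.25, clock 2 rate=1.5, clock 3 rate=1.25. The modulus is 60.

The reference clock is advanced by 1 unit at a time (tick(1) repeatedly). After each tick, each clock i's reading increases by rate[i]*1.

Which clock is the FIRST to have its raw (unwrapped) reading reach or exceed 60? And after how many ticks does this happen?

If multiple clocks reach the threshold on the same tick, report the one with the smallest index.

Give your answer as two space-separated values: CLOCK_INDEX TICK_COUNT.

Answer: 1 28

Derivation:
clock 0: start=24, rate=1.25, needs 60-24 = 36; ticks = ceil(36/1.25) = ceil(28.8000) = 29; reading at tick 29 = 24 + 1.25*29 = 60.2500
clock 1: start=26, rate=1.25, needs 60-26 = 34; ticks = ceil(34/1.25) = ceil(27.2000) = 28; reading at tick 28 = 26 + 1.25*28 = 61.0000
clock 2: start=16, rate=1.5, needs 60-16 = 44; ticks = ceil(44/1.5) = ceil(29.3333) = 30; reading at tick 30 = 16 + 1.5*30 = 61.0000
clock 3: start=0, rate=1.25, needs 60-0 = 60; ticks = ceil(60/1.25) = ceil(48.0000) = 48; reading at tick 48 = 0 + 1.25*48 = 60.0000
Minimum tick count = 28; winners = [1]; smallest index = 1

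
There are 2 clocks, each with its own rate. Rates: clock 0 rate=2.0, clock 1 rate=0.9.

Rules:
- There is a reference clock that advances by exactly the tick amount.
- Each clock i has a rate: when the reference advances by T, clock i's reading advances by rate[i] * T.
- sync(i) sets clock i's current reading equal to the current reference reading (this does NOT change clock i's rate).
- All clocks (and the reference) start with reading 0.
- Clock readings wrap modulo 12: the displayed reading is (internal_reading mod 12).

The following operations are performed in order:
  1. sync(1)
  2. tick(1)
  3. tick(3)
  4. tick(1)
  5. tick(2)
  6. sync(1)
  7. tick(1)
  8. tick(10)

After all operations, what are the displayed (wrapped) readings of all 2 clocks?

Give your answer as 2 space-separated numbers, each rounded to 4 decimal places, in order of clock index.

After op 1 sync(1): ref=0.0000 raw=[0.0000 0.0000]
After op 2 tick(1): ref=1.0000 raw=[2.0000 0.9000]
After op 3 tick(3): ref=4.0000 raw=[8.0000 3.6000]
After op 4 tick(1): ref=5.0000 raw=[10.0000 4.5000]
After op 5 tick(2): ref=7.0000 raw=[14.0000 6.3000]
After op 6 sync(1): ref=7.0000 raw=[14.0000 7.0000]
After op 7 tick(1): ref=8.0000 raw=[16.0000 7.9000]
After op 8 tick(10): ref=18.0000 raw=[36.0000 16.9000]
Wrap final raw readings (mod 12): 36.0000 mod 12 = 0.0000; 16.9000 mod 12 = 4.9000

Answer: 0.0000 4.9000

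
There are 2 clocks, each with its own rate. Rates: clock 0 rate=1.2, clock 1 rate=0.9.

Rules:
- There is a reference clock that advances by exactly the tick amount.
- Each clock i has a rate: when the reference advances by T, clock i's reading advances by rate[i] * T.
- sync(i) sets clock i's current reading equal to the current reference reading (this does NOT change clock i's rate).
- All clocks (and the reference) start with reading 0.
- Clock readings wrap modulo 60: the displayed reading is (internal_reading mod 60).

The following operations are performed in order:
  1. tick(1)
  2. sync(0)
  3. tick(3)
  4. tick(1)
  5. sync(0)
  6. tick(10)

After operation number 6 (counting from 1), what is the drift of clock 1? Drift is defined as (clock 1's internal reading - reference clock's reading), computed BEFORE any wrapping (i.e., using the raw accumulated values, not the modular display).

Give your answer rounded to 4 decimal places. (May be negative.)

Answer: -1.5000

Derivation:
After op 1 tick(1): ref=1.0000 raw=[1.2000 0.9000]
After op 2 sync(0): ref=1.0000 raw=[1.0000 0.9000]
After op 3 tick(3): ref=4.0000 raw=[4.6000 3.6000]
After op 4 tick(1): ref=5.0000 raw=[5.8000 4.5000]
After op 5 sync(0): ref=5.0000 raw=[5.0000 4.5000]
After op 6 tick(10): ref=15.0000 raw=[17.0000 13.5000]
Drift of clock 1 after op 6: 13.5000 - 15.0000 = -1.5000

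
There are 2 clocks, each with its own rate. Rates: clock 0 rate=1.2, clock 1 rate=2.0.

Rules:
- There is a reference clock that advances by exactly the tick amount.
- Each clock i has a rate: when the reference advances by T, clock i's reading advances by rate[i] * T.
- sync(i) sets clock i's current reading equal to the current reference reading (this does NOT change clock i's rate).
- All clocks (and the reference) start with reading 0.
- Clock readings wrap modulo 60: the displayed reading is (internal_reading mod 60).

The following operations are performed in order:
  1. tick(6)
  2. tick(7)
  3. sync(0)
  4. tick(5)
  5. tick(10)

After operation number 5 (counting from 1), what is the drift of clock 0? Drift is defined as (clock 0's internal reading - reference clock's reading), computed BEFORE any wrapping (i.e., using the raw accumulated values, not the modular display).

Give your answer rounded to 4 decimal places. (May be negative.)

After op 1 tick(6): ref=6.0000 raw=[7.2000 12.0000]
After op 2 tick(7): ref=13.0000 raw=[15.6000 26.0000]
After op 3 sync(0): ref=13.0000 raw=[13.0000 26.0000]
After op 4 tick(5): ref=18.0000 raw=[19.0000 36.0000]
After op 5 tick(10): ref=28.0000 raw=[31.0000 56.0000]
Drift of clock 0 after op 5: 31.0000 - 28.0000 = 3.0000

Answer: 3.0000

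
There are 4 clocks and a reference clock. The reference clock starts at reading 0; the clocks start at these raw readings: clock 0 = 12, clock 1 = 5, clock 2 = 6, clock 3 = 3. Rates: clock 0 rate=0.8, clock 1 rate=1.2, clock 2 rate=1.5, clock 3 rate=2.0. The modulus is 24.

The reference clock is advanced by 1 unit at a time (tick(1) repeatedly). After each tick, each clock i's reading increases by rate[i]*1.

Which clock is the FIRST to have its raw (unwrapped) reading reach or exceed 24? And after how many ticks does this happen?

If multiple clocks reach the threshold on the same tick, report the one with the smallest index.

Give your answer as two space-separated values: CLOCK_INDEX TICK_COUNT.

Answer: 3 11

Derivation:
clock 0: start=12, rate=0.8, needs 24-12 = 12; ticks = ceil(12/0.8) = ceil(15.0000) = 15; reading at tick 15 = 12 + 0.8*15 = 24.0000
clock 1: start=5, rate=1.2, needs 24-5 = 19; ticks = ceil(19/1.2) = ceil(15.8333) = 16; reading at tick 16 = 5 + 1.2*16 = 24.2000
clock 2: start=6, rate=1.5, needs 24-6 = 18; ticks = ceil(18/1.5) = ceil(12.0000) = 12; reading at tick 12 = 6 + 1.5*12 = 24.0000
clock 3: start=3, rate=2.0, needs 24-3 = 21; ticks = ceil(21/2.0) = ceil(10.5000) = 11; reading at tick 11 = 3 + 2.0*11 = 25.0000
Minimum tick count = 11; winners = [3]; smallest index = 3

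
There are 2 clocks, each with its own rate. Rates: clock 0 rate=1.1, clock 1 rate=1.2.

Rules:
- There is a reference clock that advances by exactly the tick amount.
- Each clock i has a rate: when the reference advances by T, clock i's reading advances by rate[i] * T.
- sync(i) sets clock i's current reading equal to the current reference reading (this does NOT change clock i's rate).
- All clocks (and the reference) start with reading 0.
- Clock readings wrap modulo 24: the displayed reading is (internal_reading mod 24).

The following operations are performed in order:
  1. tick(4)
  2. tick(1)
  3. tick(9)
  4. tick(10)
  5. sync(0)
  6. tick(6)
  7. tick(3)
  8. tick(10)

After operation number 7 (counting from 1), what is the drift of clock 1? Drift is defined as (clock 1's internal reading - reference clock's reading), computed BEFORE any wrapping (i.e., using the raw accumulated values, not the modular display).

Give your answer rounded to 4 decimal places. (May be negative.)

After op 1 tick(4): ref=4.0000 raw=[4.4000 4.8000]
After op 2 tick(1): ref=5.0000 raw=[5.5000 6.0000]
After op 3 tick(9): ref=14.0000 raw=[15.4000 16.8000]
After op 4 tick(10): ref=24.0000 raw=[26.4000 28.8000]
After op 5 sync(0): ref=24.0000 raw=[24.0000 28.8000]
After op 6 tick(6): ref=30.0000 raw=[30.6000 36.0000]
After op 7 tick(3): ref=33.0000 raw=[33.9000 39.6000]
Drift of clock 1 after op 7: 39.6000 - 33.0000 = 6.6000

Answer: 6.6000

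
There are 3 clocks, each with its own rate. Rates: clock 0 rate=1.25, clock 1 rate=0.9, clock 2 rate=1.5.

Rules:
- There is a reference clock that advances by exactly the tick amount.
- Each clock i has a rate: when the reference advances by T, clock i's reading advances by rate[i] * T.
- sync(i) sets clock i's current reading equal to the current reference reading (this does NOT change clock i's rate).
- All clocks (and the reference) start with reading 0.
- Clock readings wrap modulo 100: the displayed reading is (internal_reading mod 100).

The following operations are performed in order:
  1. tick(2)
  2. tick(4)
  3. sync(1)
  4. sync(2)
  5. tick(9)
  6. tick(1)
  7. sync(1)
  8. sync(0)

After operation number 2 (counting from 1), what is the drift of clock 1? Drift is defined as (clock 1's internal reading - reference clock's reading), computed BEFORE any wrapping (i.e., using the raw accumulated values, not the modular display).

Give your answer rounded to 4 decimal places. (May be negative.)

After op 1 tick(2): ref=2.0000 raw=[2.5000 1.8000 3.0000]
After op 2 tick(4): ref=6.0000 raw=[7.5000 5.4000 9.0000]
Drift of clock 1 after op 2: 5.4000 - 6.0000 = -0.6000

Answer: -0.6000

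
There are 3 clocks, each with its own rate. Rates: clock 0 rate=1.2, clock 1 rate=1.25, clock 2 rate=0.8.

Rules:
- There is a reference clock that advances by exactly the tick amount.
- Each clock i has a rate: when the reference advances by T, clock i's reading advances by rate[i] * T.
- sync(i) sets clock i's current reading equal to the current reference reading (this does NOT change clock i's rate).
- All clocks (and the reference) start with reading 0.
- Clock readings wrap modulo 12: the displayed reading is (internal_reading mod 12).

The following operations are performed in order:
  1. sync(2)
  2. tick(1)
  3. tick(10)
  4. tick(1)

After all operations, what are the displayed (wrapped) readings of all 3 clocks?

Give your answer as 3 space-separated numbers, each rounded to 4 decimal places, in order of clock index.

Answer: 2.4000 3.0000 9.6000

Derivation:
After op 1 sync(2): ref=0.0000 raw=[0.0000 0.0000 0.0000]
After op 2 tick(1): ref=1.0000 raw=[1.2000 1.2500 0.8000]
After op 3 tick(10): ref=11.0000 raw=[13.2000 13.7500 8.8000]
After op 4 tick(1): ref=12.0000 raw=[14.4000 15.0000 9.6000]
Wrap final raw readings (mod 12): 14.4000 mod 12 = 2.4000; 15.0000 mod 12 = 3.0000; 9.6000 mod 12 = 9.6000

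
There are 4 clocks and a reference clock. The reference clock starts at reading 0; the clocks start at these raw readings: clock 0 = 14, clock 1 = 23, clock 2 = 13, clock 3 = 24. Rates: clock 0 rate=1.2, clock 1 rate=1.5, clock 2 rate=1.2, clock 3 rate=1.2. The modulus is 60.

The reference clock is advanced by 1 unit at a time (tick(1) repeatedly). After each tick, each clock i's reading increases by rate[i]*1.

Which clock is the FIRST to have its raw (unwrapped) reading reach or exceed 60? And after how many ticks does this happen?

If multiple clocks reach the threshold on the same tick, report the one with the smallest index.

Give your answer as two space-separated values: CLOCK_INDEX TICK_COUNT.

clock 0: start=14, rate=1.2, needs 60-14 = 46; ticks = ceil(46/1.2) = ceil(38.3333) = 39; reading at tick 39 = 14 + 1.2*39 = 60.8000
clock 1: start=23, rate=1.5, needs 60-23 = 37; ticks = ceil(37/1.5) = ceil(24.6667) = 25; reading at tick 25 = 23 + 1.5*25 = 60.5000
clock 2: start=13, rate=1.2, needs 60-13 = 47; ticks = ceil(47/1.2) = ceil(39.1667) = 40; reading at tick 40 = 13 + 1.2*40 = 61.0000
clock 3: start=24, rate=1.2, needs 60-24 = 36; ticks = ceil(36/1.2) = ceil(30.0000) = 30; reading at tick 30 = 24 + 1.2*30 = 60.0000
Minimum tick count = 25; winners = [1]; smallest index = 1

Answer: 1 25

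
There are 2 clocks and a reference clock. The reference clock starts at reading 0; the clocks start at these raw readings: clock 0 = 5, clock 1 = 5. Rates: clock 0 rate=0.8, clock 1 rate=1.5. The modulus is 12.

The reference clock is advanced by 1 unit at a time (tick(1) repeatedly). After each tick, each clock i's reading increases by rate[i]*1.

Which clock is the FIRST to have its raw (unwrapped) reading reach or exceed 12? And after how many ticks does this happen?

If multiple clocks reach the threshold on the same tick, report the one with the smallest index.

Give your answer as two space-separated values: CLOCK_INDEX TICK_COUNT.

clock 0: start=5, rate=0.8, needs 12-5 = 7; ticks = ceil(7/0.8) = ceil(8.7500) = 9; reading at tick 9 = 5 + 0.8*9 = 12.2000
clock 1: start=5, rate=1.5, needs 12-5 = 7; ticks = ceil(7/1.5) = ceil(4.6667) = 5; reading at tick 5 = 5 + 1.5*5 = 12.5000
Minimum tick count = 5; winners = [1]; smallest index = 1

Answer: 1 5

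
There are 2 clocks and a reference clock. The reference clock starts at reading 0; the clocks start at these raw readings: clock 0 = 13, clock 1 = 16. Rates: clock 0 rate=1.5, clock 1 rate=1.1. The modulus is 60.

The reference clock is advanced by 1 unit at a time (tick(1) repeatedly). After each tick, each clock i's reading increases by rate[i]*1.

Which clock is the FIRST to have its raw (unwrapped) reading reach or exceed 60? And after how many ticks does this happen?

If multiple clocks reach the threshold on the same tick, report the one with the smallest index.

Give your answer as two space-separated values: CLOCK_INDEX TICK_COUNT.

clock 0: start=13, rate=1.5, needs 60-13 = 47; ticks = ceil(47/1.5) = ceil(31.3333) = 32; reading at tick 32 = 13 + 1.5*32 = 61.0000
clock 1: start=16, rate=1.1, needs 60-16 = 44; ticks = ceil(44/1.1) = ceil(40.0000) = 40; reading at tick 40 = 16 + 1.1*40 = 60.0000
Minimum tick count = 32; winners = [0]; smallest index = 0

Answer: 0 32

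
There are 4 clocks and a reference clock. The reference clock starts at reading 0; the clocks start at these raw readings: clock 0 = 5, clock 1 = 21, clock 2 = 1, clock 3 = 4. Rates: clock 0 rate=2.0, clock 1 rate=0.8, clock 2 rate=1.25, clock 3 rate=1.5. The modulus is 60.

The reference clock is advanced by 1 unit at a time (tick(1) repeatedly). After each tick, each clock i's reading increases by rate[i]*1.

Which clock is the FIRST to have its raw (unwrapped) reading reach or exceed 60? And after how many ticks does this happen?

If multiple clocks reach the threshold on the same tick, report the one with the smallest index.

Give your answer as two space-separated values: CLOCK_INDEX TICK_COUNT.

Answer: 0 28

Derivation:
clock 0: start=5, rate=2.0, needs 60-5 = 55; ticks = ceil(55/2.0) = ceil(27.5000) = 28; reading at tick 28 = 5 + 2.0*28 = 61.0000
clock 1: start=21, rate=0.8, needs 60-21 = 39; ticks = ceil(39/0.8) = ceil(48.7500) = 49; reading at tick 49 = 21 + 0.8*49 = 60.2000
clock 2: start=1, rate=1.25, needs 60-1 = 59; ticks = ceil(59/1.25) = ceil(47.2000) = 48; reading at tick 48 = 1 + 1.25*48 = 61.0000
clock 3: start=4, rate=1.5, needs 60-4 = 56; ticks = ceil(56/1.5) = ceil(37.3333) = 38; reading at tick 38 = 4 + 1.5*38 = 61.0000
Minimum tick count = 28; winners = [0]; smallest index = 0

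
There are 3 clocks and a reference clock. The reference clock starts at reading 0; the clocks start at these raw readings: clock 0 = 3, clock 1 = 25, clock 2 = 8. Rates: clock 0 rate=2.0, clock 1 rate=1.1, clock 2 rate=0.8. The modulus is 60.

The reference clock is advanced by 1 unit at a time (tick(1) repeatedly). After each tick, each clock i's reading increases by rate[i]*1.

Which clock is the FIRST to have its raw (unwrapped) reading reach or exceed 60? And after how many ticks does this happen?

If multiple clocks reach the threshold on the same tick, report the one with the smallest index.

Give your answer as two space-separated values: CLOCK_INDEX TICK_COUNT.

clock 0: start=3, rate=2.0, needs 60-3 = 57; ticks = ceil(57/2.0) = ceil(28.5000) = 29; reading at tick 29 = 3 + 2.0*29 = 61.0000
clock 1: start=25, rate=1.1, needs 60-25 = 35; ticks = ceil(35/1.1) = ceil(31.8182) = 32; reading at tick 32 = 25 + 1.1*32 = 60.2000
clock 2: start=8, rate=0.8, needs 60-8 = 52; ticks = ceil(52/0.8) = ceil(65.0000) = 65; reading at tick 65 = 8 + 0.8*65 = 60.0000
Minimum tick count = 29; winners = [0]; smallest index = 0

Answer: 0 29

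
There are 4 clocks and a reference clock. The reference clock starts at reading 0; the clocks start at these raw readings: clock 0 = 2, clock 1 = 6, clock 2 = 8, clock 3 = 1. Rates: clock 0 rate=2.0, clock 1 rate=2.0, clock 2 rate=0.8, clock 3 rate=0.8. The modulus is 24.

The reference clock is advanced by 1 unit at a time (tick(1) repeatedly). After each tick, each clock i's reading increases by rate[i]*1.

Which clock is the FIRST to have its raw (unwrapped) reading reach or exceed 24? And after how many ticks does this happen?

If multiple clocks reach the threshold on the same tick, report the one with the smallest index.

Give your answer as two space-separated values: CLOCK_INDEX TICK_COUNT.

clock 0: start=2, rate=2.0, needs 24-2 = 22; ticks = ceil(22/2.0) = ceil(11.0000) = 11; reading at tick 11 = 2 + 2.0*11 = 24.0000
clock 1: start=6, rate=2.0, needs 24-6 = 18; ticks = ceil(18/2.0) = ceil(9.0000) = 9; reading at tick 9 = 6 + 2.0*9 = 24.0000
clock 2: start=8, rate=0.8, needs 24-8 = 16; ticks = ceil(16/0.8) = ceil(20.0000) = 20; reading at tick 20 = 8 + 0.8*20 = 24.0000
clock 3: start=1, rate=0.8, needs 24-1 = 23; ticks = ceil(23/0.8) = ceil(28.7500) = 29; reading at tick 29 = 1 + 0.8*29 = 24.2000
Minimum tick count = 9; winners = [1]; smallest index = 1

Answer: 1 9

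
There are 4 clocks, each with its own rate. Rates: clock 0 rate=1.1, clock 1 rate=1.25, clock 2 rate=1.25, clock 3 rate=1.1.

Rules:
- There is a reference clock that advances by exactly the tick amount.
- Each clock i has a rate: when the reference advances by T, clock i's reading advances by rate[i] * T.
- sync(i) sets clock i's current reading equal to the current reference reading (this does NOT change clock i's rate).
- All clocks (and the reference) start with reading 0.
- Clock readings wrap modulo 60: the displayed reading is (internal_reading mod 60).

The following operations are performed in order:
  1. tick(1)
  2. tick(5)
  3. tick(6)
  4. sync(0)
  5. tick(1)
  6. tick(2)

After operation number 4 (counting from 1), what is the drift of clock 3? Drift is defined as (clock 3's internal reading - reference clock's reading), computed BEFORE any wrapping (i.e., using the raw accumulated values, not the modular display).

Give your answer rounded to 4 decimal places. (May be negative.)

After op 1 tick(1): ref=1.0000 raw=[1.1000 1.2500 1.2500 1.1000]
After op 2 tick(5): ref=6.0000 raw=[6.6000 7.5000 7.5000 6.6000]
After op 3 tick(6): ref=12.0000 raw=[13.2000 15.0000 15.0000 13.2000]
After op 4 sync(0): ref=12.0000 raw=[12.0000 15.0000 15.0000 13.2000]
Drift of clock 3 after op 4: 13.2000 - 12.0000 = 1.2000

Answer: 1.2000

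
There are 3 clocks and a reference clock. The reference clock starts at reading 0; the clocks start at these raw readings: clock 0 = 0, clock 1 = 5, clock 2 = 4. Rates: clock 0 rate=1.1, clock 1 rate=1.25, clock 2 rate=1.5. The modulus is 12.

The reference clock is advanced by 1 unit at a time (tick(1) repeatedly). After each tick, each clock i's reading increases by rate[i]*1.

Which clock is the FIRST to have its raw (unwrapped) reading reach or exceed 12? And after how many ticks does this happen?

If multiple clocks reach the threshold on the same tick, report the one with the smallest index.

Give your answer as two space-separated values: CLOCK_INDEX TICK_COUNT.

clock 0: start=0, rate=1.1, needs 12-0 = 12; ticks = ceil(12/1.1) = ceil(10.9091) = 11; reading at tick 11 = 0 + 1.1*11 = 12.1000
clock 1: start=5, rate=1.25, needs 12-5 = 7; ticks = ceil(7/1.25) = ceil(5.6000) = 6; reading at tick 6 = 5 + 1.25*6 = 12.5000
clock 2: start=4, rate=1.5, needs 12-4 = 8; ticks = ceil(8/1.5) = ceil(5.3333) = 6; reading at tick 6 = 4 + 1.5*6 = 13.0000
Minimum tick count = 6; winners = [1, 2]; smallest index = 1

Answer: 1 6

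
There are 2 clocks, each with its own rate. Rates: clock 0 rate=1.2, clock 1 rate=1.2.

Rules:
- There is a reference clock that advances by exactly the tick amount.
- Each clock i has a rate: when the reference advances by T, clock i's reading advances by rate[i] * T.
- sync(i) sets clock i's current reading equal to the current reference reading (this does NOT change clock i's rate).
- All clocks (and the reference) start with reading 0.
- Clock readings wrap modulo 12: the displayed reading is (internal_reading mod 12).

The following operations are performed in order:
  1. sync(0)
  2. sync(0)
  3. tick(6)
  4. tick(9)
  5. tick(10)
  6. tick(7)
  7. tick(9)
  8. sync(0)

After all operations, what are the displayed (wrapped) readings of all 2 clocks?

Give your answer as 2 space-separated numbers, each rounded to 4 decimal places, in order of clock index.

After op 1 sync(0): ref=0.0000 raw=[0.0000 0.0000]
After op 2 sync(0): ref=0.0000 raw=[0.0000 0.0000]
After op 3 tick(6): ref=6.0000 raw=[7.2000 7.2000]
After op 4 tick(9): ref=15.0000 raw=[18.0000 18.0000]
After op 5 tick(10): ref=25.0000 raw=[30.0000 30.0000]
After op 6 tick(7): ref=32.0000 raw=[38.4000 38.4000]
After op 7 tick(9): ref=41.0000 raw=[49.2000 49.2000]
After op 8 sync(0): ref=41.0000 raw=[41.0000 49.2000]
Wrap final raw readings (mod 12): 41.0000 mod 12 = 5.0000; 49.2000 mod 12 = 1.2000

Answer: 5.0000 1.2000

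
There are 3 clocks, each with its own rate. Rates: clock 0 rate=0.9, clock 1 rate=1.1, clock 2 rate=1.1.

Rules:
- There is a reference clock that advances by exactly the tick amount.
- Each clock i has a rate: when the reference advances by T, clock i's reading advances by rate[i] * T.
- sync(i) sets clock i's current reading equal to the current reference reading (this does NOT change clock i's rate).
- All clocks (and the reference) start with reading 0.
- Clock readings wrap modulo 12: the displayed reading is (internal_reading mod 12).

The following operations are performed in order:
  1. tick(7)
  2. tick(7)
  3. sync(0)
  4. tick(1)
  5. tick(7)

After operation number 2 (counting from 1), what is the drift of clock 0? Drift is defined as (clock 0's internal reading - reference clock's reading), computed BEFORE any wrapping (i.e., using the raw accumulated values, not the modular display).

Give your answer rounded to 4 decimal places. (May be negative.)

After op 1 tick(7): ref=7.0000 raw=[6.3000 7.7000 7.7000]
After op 2 tick(7): ref=14.0000 raw=[12.6000 15.4000 15.4000]
Drift of clock 0 after op 2: 12.6000 - 14.0000 = -1.4000

Answer: -1.4000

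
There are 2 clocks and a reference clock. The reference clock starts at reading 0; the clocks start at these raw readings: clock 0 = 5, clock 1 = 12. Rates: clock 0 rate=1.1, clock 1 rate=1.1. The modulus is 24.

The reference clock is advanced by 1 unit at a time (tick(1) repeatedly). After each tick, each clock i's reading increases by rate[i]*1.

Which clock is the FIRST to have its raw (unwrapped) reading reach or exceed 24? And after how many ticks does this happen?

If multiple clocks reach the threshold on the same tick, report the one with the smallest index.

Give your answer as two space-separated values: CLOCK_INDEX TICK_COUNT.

clock 0: start=5, rate=1.1, needs 24-5 = 19; ticks = ceil(19/1.1) = ceil(17.2727) = 18; reading at tick 18 = 5 + 1.1*18 = 24.8000
clock 1: start=12, rate=1.1, needs 24-12 = 12; ticks = ceil(12/1.1) = ceil(10.9091) = 11; reading at tick 11 = 12 + 1.1*11 = 24.1000
Minimum tick count = 11; winners = [1]; smallest index = 1

Answer: 1 11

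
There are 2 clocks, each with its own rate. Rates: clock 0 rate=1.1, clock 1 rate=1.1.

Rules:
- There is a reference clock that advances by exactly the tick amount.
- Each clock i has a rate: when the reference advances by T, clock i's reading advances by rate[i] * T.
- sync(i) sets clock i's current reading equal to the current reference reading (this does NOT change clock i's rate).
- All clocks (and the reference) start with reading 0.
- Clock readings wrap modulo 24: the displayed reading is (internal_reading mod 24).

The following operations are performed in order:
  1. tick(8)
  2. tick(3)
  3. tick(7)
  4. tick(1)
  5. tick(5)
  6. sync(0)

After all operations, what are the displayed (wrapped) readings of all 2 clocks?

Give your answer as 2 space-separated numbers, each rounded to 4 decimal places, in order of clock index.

After op 1 tick(8): ref=8.0000 raw=[8.8000 8.8000]
After op 2 tick(3): ref=11.0000 raw=[12.1000 12.1000]
After op 3 tick(7): ref=18.0000 raw=[19.8000 19.8000]
After op 4 tick(1): ref=19.0000 raw=[20.9000 20.9000]
After op 5 tick(5): ref=24.0000 raw=[26.4000 26.4000]
After op 6 sync(0): ref=24.0000 raw=[24.0000 26.4000]
Wrap final raw readings (mod 24): 24.0000 mod 24 = 0.0000; 26.4000 mod 24 = 2.4000

Answer: 0.0000 2.4000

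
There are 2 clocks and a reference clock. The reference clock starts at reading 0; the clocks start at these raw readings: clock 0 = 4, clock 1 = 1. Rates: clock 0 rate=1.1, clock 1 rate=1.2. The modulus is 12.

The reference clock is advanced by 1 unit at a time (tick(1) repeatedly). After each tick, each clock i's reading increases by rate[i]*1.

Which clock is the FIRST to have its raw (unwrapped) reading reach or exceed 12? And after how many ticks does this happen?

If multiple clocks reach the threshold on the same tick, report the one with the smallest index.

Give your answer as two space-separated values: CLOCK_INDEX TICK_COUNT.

clock 0: start=4, rate=1.1, needs 12-4 = 8; ticks = ceil(8/1.1) = ceil(7.2727) = 8; reading at tick 8 = 4 + 1.1*8 = 12.8000
clock 1: start=1, rate=1.2, needs 12-1 = 11; ticks = ceil(11/1.2) = ceil(9.1667) = 10; reading at tick 10 = 1 + 1.2*10 = 13.0000
Minimum tick count = 8; winners = [0]; smallest index = 0

Answer: 0 8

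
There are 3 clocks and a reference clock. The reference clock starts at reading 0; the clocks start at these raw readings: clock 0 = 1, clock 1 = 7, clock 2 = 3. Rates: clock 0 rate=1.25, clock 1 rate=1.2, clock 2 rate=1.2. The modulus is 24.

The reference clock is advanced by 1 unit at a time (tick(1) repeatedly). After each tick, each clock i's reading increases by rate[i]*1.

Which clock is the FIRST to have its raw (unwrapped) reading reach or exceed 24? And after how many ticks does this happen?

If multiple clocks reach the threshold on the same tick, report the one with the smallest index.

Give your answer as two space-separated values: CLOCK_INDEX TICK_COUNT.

clock 0: start=1, rate=1.25, needs 24-1 = 23; ticks = ceil(23/1.25) = ceil(18.4000) = 19; reading at tick 19 = 1 + 1.25*19 = 24.7500
clock 1: start=7, rate=1.2, needs 24-7 = 17; ticks = ceil(17/1.2) = ceil(14.1667) = 15; reading at tick 15 = 7 + 1.2*15 = 25.0000
clock 2: start=3, rate=1.2, needs 24-3 = 21; ticks = ceil(21/1.2) = ceil(17.5000) = 18; reading at tick 18 = 3 + 1.2*18 = 24.6000
Minimum tick count = 15; winners = [1]; smallest index = 1

Answer: 1 15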